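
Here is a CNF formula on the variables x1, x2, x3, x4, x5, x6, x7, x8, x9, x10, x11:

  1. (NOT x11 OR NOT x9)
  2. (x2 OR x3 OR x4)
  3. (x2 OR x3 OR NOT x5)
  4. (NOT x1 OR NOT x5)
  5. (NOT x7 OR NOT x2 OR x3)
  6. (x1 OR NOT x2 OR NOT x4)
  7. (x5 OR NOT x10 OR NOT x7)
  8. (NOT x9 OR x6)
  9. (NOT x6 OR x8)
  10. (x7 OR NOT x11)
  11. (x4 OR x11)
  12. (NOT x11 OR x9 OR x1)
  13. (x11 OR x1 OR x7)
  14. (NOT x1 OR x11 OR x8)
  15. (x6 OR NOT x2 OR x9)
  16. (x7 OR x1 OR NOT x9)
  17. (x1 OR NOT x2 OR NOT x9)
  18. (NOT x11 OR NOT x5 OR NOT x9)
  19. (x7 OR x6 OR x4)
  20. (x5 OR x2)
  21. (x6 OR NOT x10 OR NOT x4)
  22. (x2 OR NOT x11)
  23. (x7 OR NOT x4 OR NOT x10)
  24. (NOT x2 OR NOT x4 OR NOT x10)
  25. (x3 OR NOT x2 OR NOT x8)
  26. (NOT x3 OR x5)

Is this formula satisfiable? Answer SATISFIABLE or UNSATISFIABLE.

SATISFIABLE

Branch on x1: take x1 = False.
Set x2 = False and propagate.
  then x5 is forced to True.
  then x3 is forced to True.
  then x11 is forced to False.
  then x4 is forced to True.
  then x7 is forced to True.
Try x6 = True.
  then x8 is forced to True.
x9, x10 are now unconstrained; take x9 = True, x10 = True.
So x1 = False  x2 = False  x3 = True  x4 = True  x5 = True  x6 = True  x7 = True  x8 = True  x9 = True  x10 = True  x11 = False is a satisfying assignment.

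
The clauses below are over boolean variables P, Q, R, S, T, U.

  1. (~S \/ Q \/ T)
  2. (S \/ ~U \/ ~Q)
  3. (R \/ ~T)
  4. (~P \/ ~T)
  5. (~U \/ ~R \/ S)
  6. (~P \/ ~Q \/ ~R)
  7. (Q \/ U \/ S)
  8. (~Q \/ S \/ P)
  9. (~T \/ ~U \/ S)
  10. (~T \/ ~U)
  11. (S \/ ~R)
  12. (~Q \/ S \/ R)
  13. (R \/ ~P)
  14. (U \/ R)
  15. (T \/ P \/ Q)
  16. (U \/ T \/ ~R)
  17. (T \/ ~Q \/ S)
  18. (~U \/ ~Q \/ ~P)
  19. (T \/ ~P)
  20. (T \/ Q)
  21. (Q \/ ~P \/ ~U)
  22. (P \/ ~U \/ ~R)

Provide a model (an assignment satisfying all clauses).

Branch on P: take P = False.
The remaining clauses are satisfied by Q = False, R = True, S = True, T = True, U = False.

P=0, Q=0, R=1, S=1, T=1, U=0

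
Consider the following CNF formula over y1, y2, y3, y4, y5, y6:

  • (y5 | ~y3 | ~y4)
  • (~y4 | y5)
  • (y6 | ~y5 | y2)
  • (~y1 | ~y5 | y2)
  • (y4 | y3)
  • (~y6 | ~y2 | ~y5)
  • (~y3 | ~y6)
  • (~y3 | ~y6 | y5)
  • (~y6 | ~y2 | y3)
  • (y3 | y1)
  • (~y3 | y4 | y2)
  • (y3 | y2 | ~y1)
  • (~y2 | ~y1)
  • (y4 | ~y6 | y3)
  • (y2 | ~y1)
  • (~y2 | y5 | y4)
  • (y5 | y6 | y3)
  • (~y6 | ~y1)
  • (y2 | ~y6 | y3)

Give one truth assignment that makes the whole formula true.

y1=F, y2=T, y3=T, y4=F, y5=T, y6=F

Check each clause:
  1. (~y3 | y5 | ~y4) — y5 is true.
  2. (~y4 | y5) — ~y4 is true.
  3. (y2 | y6 | ~y5) — y2 is true.
  4. (y2 | ~y1 | ~y5) — y2 is true.
  5. (y3 | y4) — y3 is true.
  6. (~y2 | ~y6 | ~y5) — ~y6 is true.
  7. (~y6 | ~y3) — ~y6 is true.
  8. (y5 | ~y3 | ~y6) — ~y6 is true.
  9. (y3 | ~y2 | ~y6) — ~y6 is true.
  10. (y3 | y1) — y3 is true.
  11. (y4 | ~y3 | y2) — y2 is true.
  12. (y3 | ~y1 | y2) — y2 is true.
  13. (~y1 | ~y2) — ~y1 is true.
  14. (~y6 | y3 | y4) — ~y6 is true.
  15. (~y1 | y2) — y2 is true.
  16. (~y2 | y5 | y4) — y5 is true.
  17. (y3 | y6 | y5) — y3 is true.
  18. (~y6 | ~y1) — ~y6 is true.
  19. (y2 | y3 | ~y6) — y3 is true.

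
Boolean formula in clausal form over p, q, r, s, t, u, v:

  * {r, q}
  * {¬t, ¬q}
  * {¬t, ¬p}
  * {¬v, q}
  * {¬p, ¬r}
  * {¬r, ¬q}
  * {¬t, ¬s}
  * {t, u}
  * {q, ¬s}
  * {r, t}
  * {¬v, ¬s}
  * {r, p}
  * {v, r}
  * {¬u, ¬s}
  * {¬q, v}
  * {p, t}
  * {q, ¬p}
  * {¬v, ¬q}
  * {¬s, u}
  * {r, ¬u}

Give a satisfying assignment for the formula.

s occurs only negated in the remaining clauses — set s = False.
Set p = False and propagate.
  then r is forced to True.
  then q is forced to False.
  then v is forced to False.
  then t is forced to True.
u is now unconstrained; take u = False.
Every clause has at least one true literal under this assignment.

p=False, q=False, r=True, s=False, t=True, u=False, v=False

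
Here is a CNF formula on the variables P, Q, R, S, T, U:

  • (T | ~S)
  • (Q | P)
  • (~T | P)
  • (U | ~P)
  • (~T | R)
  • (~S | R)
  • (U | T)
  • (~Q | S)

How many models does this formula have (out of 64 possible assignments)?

5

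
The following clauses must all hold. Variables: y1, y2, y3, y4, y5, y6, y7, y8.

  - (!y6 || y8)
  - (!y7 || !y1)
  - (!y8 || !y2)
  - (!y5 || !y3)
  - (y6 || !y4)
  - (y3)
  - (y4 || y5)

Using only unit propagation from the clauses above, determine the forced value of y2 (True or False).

Unit clause (y3) sets y3 = True.
(!y5 || !y3): since y3 = True, the clause reduces to (!y5). y5 = False.
From (y4 || y5) and y5 = False: y4 = True.
From (y6 || !y4) and y4 = True: y6 = True.
(y8 || !y6) with y6 = True leaves only y8, so y8 = True.
(!y8 || !y2): since y8 = True, the clause reduces to (!y2). y2 = False.

False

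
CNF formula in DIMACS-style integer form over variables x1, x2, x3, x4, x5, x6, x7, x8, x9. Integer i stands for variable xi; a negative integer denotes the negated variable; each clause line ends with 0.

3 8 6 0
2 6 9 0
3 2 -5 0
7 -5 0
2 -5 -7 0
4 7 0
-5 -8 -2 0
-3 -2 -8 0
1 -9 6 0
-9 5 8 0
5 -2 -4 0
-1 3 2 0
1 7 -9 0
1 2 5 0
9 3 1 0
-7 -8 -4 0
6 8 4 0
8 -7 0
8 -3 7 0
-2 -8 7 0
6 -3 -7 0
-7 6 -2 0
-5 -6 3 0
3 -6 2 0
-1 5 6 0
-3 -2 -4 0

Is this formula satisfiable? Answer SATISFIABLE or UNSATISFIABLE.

Set x1 = False and propagate.
The remaining clauses are satisfied by x2 = True, x3 = False, x4 = False, x5 = False, x6 = True, x7 = True, x8 = True, x9 = True.
So x1 = 0, x2 = 1, x3 = 0, x4 = 0, x5 = 0, x6 = 1, x7 = 1, x8 = 1, x9 = 1 is a satisfying assignment.

SATISFIABLE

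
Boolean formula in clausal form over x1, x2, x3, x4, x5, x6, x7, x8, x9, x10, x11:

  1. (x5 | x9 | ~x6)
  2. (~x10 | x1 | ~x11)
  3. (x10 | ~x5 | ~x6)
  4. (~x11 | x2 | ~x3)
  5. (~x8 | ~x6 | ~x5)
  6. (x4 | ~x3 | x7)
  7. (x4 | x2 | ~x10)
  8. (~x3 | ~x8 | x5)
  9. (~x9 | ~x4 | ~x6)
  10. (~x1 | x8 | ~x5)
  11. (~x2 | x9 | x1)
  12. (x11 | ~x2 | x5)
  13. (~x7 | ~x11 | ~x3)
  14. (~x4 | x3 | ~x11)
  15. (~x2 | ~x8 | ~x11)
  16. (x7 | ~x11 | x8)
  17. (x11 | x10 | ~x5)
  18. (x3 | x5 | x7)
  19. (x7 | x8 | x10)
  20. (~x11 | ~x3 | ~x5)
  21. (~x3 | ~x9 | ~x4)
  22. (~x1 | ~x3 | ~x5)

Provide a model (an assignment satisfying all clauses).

Pure literal: x6 appears only negated; assign x6 = False.
Set x1 = False and propagate.
For the remaining variables, x2 = True, x3 = True, x4 = False, x5 = True, x7 = True, x8 = True, x9 = True, x10 = True, x11 = False works.

x1=F, x2=T, x3=T, x4=F, x5=T, x6=F, x7=T, x8=T, x9=T, x10=T, x11=F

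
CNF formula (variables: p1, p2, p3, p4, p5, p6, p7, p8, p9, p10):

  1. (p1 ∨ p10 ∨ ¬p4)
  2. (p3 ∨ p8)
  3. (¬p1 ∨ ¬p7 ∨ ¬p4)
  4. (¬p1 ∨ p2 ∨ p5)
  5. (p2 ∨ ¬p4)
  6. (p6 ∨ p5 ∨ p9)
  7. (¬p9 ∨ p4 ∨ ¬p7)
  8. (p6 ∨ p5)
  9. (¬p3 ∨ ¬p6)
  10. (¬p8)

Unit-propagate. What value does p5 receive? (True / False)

True

(¬p8) stands alone — p8 = False.
In (p8 ∨ p3), p8 is now false; p3 must hold, so p3 = True.
(¬p3 ∨ ¬p6) with p3 = True leaves only ¬p6, so p6 = False.
From (p6 ∨ p5) and p6 = False: p5 = True.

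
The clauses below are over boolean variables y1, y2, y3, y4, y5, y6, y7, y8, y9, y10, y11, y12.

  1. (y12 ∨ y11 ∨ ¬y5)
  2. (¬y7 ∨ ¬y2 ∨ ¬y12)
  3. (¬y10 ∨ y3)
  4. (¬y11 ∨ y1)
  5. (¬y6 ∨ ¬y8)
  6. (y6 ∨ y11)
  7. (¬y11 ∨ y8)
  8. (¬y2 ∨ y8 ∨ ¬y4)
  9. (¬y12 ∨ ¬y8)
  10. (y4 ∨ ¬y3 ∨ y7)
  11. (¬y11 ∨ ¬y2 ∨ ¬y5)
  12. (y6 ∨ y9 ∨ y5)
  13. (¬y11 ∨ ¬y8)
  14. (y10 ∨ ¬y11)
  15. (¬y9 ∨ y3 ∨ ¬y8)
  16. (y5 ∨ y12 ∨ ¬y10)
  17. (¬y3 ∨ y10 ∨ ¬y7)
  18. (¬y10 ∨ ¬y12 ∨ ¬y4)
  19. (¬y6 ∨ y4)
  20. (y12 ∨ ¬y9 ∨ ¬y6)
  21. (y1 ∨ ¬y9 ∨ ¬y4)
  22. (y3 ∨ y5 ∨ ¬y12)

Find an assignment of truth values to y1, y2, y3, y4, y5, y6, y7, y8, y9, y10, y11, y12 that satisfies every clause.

Pure literal: y1 appears only positively; assign y1 = True.
Pure literal: y2 appears only negated; assign y2 = False.
Try y3 = False.
  then y10 is forced to False.
  then y11 is forced to False.
  then y6 is forced to True.
  then y8 is forced to False.
  then y4 is forced to True.
Try y5 = True.
  then y12 is forced to True.
y7, y9 are now unconstrained; take y7 = True, y9 = False.

y1=T, y2=F, y3=F, y4=T, y5=T, y6=T, y7=T, y8=F, y9=F, y10=F, y11=F, y12=T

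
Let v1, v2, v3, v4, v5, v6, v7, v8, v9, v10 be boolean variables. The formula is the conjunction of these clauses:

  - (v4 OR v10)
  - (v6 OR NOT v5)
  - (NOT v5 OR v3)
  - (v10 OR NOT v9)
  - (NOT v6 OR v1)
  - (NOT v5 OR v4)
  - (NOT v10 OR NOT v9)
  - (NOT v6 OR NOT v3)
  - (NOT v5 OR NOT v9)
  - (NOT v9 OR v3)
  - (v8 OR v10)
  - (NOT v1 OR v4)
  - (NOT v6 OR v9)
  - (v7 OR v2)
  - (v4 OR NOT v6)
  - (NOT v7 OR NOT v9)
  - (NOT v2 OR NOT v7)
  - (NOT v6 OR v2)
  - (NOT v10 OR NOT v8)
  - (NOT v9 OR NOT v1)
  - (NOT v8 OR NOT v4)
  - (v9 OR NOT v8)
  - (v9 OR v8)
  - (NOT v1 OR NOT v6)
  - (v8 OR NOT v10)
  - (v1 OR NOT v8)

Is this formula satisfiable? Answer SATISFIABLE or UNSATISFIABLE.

UNSATISFIABLE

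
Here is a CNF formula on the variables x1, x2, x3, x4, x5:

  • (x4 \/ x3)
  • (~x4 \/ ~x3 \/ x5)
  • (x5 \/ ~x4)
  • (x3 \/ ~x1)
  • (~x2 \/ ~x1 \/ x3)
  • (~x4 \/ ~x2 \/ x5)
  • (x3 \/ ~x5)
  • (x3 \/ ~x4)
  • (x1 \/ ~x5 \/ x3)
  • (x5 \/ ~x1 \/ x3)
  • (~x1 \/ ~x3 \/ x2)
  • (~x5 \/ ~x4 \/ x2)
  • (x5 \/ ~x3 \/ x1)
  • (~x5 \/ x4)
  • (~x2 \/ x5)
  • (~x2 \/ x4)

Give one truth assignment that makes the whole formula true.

x1=0, x2=1, x3=1, x4=1, x5=1

Branch on x1: take x1 = False.
Branch on x2: take x2 = True.
  then x5 is forced to True.
  then x3 is forced to True.
  then x4 is forced to True.
Every clause has at least one true literal under this assignment.
Check each clause:
  1. (x3 \/ x4) — x3 is true.
  2. (x5 \/ ~x3 \/ ~x4) — x5 is true.
  3. (~x4 \/ x5) — x5 is true.
  4. (x3 \/ ~x1) — x3 is true.
  5. (~x2 \/ ~x1 \/ x3) — x3 is true.
  6. (x5 \/ ~x2 \/ ~x4) — x5 is true.
  7. (~x5 \/ x3) — x3 is true.
  8. (~x4 \/ x3) — x3 is true.
  9. (~x5 \/ x3 \/ x1) — x3 is true.
  10. (~x1 \/ x3 \/ x5) — x3 is true.
  11. (~x3 \/ ~x1 \/ x2) — x2 is true.
  12. (x2 \/ ~x5 \/ ~x4) — x2 is true.
  13. (x1 \/ x5 \/ ~x3) — x5 is true.
  14. (~x5 \/ x4) — x4 is true.
  15. (x5 \/ ~x2) — x5 is true.
  16. (x4 \/ ~x2) — x4 is true.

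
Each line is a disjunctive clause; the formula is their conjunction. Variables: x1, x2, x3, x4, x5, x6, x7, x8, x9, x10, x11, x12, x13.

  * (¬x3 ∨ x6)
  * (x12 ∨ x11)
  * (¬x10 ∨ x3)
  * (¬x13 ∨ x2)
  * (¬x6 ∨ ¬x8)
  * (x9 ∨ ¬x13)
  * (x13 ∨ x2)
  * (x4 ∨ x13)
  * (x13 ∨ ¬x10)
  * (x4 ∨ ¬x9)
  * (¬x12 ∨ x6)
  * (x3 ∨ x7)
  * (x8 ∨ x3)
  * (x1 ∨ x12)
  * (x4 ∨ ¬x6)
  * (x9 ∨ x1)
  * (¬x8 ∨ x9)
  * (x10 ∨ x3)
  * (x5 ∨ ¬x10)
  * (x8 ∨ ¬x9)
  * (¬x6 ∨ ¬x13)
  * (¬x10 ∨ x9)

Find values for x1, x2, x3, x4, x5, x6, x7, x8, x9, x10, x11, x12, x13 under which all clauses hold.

x1=True  x2=True  x3=True  x4=True  x5=True  x6=True  x7=True  x8=False  x9=False  x10=False  x11=True  x12=True  x13=False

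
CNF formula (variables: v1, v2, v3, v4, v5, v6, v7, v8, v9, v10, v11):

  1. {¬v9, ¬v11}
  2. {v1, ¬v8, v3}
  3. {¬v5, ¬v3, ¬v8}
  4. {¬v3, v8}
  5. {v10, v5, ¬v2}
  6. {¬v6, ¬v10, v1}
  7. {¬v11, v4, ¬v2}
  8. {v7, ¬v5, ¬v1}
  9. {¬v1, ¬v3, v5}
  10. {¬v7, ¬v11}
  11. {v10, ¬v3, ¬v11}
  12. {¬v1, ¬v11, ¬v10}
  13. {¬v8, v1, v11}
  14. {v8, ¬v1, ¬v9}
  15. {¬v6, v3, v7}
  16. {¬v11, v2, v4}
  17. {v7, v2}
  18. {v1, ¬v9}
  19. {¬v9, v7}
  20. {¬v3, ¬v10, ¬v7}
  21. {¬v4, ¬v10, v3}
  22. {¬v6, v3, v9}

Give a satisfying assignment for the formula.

v1=T  v2=F  v3=F  v4=F  v5=F  v6=T  v7=T  v8=T  v9=T  v10=T  v11=F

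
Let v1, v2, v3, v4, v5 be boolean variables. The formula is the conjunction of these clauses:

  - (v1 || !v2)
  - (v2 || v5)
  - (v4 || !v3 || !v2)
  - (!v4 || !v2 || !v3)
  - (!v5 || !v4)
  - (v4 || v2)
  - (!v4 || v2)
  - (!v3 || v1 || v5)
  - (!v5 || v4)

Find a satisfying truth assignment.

v1=True, v2=True, v3=False, v4=True, v5=False

Check each clause:
  1. (v1 || !v2) — v1 is true.
  2. (v2 || v5) — v2 is true.
  3. (!v2 || v4 || !v3) — v4 is true.
  4. (!v4 || !v3 || !v2) — !v3 is true.
  5. (!v4 || !v5) — !v5 is true.
  6. (v4 || v2) — v2 is true.
  7. (!v4 || v2) — v2 is true.
  8. (!v3 || v1 || v5) — v1 is true.
  9. (v4 || !v5) — !v5 is true.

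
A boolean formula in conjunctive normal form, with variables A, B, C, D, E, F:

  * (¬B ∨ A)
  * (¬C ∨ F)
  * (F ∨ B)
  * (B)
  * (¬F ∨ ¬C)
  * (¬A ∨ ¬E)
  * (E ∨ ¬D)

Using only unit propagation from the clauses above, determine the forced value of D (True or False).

False

(B) is a unit clause: B = True.
(A ∨ ¬B): since B = True, the clause reduces to (A). A = True.
From (¬E ∨ ¬A) and A = True: E = False.
From (E ∨ ¬D) and E = False: D = False.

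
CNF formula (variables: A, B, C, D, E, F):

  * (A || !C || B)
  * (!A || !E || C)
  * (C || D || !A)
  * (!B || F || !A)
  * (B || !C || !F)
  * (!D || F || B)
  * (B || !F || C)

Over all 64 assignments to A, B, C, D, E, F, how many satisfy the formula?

25

Split on B, then C.
  B=1, C=1: D, E free; 3 ways for (A,F) × 2^2 = 12.
  B=1, C=0: 9 of the 16 assignments to (A,D,E,F) work.
  B=0, C=1: remaining (A,D,E,F) ∈ {(1,0,0,0); (1,0,1,0)} — 2.
  B=0, C=0: remaining (A,D,E,F) ∈ {(0,0,0,0); (0,0,1,0)} — 2.
Total: 12 + 9 + 2 + 2 = 25.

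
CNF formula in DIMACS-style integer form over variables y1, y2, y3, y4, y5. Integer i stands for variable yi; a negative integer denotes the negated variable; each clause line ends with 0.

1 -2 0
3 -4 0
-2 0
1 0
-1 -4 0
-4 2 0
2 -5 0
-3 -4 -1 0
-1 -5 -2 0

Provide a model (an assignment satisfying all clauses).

y1 = 1, y2 = 0, y3 = 1, y4 = 0, y5 = 0

Check each clause:
  1. (y1 ∨ ¬y2) — y1 is true.
  2. (¬y4 ∨ y3) — y3 is true.
  3. (¬y2) — ¬y2 is true.
  4. (y1) — y1 is true.
  5. (¬y1 ∨ ¬y4) — ¬y4 is true.
  6. (y2 ∨ ¬y4) — ¬y4 is true.
  7. (¬y5 ∨ y2) — ¬y5 is true.
  8. (¬y3 ∨ ¬y4 ∨ ¬y1) — ¬y4 is true.
  9. (¬y5 ∨ ¬y2 ∨ ¬y1) — ¬y5 is true.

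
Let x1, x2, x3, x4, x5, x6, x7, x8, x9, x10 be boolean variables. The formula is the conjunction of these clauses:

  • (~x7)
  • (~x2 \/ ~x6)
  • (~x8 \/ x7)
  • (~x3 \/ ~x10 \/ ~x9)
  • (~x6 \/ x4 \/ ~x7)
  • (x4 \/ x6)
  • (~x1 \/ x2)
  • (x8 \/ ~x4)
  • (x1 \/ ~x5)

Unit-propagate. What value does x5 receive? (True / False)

False

Unit clause (~x7) sets x7 = False.
From (x7 \/ ~x8) and x7 = False: x8 = False.
In (x8 \/ ~x4), x8 is now false; ~x4 must hold, so x4 = False.
(x4 \/ x6): since x4 = False, the clause reduces to (x6). x6 = True.
(~x2 \/ ~x6) with x6 = True leaves only ~x2, so x2 = False.
In (x2 \/ ~x1), x2 is now false; ~x1 must hold, so x1 = False.
(~x5 \/ x1): since x1 = False, the clause reduces to (~x5). x5 = False.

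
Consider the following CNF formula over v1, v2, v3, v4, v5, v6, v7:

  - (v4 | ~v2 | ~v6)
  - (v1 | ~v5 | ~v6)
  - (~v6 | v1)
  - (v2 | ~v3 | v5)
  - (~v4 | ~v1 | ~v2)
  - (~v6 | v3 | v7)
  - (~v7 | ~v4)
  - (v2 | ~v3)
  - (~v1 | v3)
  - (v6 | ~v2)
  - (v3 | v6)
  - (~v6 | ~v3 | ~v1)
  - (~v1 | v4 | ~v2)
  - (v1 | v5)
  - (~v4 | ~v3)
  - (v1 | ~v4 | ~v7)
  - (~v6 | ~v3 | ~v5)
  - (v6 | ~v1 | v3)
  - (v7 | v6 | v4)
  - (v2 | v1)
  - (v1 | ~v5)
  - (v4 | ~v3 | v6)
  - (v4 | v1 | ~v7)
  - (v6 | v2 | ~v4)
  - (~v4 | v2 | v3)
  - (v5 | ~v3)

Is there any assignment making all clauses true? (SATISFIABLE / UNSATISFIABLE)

v1 = True:
  propagation gives v3=True, v2=True, v4=False; an empty clause results — contradiction.
v1 = False:
  propagation gives v6=False, v2=False; an empty clause results — contradiction.
Every branch closes, so no satisfying assignment exists.

UNSATISFIABLE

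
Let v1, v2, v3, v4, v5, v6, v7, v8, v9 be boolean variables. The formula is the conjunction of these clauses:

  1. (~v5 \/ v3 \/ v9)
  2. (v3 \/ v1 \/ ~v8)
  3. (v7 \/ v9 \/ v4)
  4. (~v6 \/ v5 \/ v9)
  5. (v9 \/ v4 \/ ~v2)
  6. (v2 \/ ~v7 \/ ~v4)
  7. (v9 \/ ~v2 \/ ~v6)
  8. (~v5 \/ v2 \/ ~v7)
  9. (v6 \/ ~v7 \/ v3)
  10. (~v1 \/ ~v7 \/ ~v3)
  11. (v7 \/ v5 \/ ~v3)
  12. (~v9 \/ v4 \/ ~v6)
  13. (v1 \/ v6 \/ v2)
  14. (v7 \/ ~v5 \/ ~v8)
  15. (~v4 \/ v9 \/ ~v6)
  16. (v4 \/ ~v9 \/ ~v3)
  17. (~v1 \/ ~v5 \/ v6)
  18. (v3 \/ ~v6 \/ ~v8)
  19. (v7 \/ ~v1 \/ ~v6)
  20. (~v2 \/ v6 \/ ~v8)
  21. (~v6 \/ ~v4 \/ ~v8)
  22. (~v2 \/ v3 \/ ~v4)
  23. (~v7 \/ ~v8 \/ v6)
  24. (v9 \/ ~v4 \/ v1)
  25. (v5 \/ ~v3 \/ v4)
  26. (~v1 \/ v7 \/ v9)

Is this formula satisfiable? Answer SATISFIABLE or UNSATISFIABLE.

Branch on v1: take v1 = True.
Try v2 = False.
Branch on v3: take v3 = False.
For the remaining variables, v4 = False, v5 = False, v6 = False, v7 = False, v8 = True, v9 = True works.
So v1=T  v2=F  v3=F  v4=F  v5=F  v6=F  v7=F  v8=T  v9=T is a satisfying assignment.

SATISFIABLE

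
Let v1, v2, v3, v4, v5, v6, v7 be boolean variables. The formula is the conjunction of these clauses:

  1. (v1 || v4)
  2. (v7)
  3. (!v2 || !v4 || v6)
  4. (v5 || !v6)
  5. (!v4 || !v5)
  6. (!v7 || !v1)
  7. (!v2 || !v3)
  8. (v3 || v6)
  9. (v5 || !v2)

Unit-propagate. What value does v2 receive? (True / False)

False

Unit clause (v7) sets v7 = True.
(!v1 || !v7): since v7 = True, the clause reduces to (!v1). v1 = False.
From (v1 || v4) and v1 = False: v4 = True.
From (!v5 || !v4) and v4 = True: v5 = False.
(v5 || !v6): since v5 = False, the clause reduces to (!v6). v6 = False.
(v6 || !v4 || !v2): since v4 = True, v6 = False, the clause reduces to (!v2). v2 = False.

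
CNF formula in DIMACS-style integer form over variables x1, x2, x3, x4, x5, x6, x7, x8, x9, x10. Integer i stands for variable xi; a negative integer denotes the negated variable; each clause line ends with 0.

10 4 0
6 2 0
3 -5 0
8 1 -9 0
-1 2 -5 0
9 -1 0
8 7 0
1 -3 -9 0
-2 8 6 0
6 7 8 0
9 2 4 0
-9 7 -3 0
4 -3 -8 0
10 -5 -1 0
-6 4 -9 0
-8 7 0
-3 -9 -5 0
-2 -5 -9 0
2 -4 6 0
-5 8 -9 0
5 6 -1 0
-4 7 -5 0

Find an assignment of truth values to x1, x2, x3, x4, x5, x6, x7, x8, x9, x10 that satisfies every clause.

Pure literal: x7 appears only positively; assign x7 = True.
Pure literal: x10 appears only positively; assign x10 = True.
Set x1 = False and propagate.
Branch on x2: take x2 = True.
The remaining clauses are satisfied by x3 = False, x4 = False, x5 = False, x6 = False, x8 = True, x9 = True.

x1=F, x2=T, x3=F, x4=F, x5=F, x6=F, x7=T, x8=T, x9=T, x10=T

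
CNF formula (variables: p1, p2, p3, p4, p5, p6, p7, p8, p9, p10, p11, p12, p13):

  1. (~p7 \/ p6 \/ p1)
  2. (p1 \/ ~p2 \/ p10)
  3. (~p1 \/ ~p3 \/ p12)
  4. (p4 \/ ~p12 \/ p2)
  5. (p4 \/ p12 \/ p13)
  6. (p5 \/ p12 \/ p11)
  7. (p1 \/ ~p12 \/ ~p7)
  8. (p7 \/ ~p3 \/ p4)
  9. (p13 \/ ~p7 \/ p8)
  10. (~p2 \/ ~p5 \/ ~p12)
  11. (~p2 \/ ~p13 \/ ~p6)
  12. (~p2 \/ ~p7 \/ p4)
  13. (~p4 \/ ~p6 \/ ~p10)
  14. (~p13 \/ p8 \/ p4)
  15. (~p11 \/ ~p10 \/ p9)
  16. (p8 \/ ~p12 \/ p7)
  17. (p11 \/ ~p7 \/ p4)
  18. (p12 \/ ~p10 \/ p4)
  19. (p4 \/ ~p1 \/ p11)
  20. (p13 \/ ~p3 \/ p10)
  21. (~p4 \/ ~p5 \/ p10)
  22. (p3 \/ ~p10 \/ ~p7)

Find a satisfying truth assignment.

Pure literal: p8 appears only positively; assign p8 = True.
p9 occurs only positively in the remaining clauses — set p9 = True.
Branch on p1: take p1 = True.
Branch on p2: take p2 = True.
For the remaining variables, p3 = False, p4 = True, p5 = False, p6 = False, p7 = False, p10 = True, p11 = True, p12 = True, p13 = False works.

p1=T, p2=T, p3=F, p4=T, p5=F, p6=F, p7=F, p8=T, p9=T, p10=T, p11=T, p12=T, p13=F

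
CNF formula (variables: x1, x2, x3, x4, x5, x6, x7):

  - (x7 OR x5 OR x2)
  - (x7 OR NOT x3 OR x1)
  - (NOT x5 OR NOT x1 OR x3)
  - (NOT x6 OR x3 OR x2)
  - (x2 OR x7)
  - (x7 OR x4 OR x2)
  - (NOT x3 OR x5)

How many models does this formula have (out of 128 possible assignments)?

Case analysis on x2 and x3:
  x2=1, x3=1: x4, x6 free; 3 ways for (x1,x5,x7) × 2^2 = 12.
  x2=1, x3=0: x4, x6, x7 free; 3 ways for (x1,x5) × 2^3 = 24.
  x2=0, x3=1: forces x5=1; x7=1; x1, x4, x6 free → 2^3 = 8.
  x2=0, x3=0: x4 free; 3 ways for (x1,x5,x6,x7) × 2^1 = 6.
Total: 12 + 24 + 8 + 6 = 50.

50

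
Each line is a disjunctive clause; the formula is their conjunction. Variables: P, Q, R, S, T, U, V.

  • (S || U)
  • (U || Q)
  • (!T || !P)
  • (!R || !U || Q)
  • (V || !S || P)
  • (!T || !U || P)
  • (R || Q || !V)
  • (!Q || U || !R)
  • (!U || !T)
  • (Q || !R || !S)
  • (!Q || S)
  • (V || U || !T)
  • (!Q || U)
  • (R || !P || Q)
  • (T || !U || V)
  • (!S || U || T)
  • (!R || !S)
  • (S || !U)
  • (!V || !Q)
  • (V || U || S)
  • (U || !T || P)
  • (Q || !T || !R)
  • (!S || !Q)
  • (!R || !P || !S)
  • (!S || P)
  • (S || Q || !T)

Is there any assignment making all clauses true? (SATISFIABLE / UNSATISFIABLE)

UNSATISFIABLE

U = True:
  propagation gives T=False, V=True, S=True, R=False; an empty clause results — contradiction.
U = False:
  propagation gives S=True, Q=True; an empty clause results — contradiction.
Every branch closes, so no satisfying assignment exists.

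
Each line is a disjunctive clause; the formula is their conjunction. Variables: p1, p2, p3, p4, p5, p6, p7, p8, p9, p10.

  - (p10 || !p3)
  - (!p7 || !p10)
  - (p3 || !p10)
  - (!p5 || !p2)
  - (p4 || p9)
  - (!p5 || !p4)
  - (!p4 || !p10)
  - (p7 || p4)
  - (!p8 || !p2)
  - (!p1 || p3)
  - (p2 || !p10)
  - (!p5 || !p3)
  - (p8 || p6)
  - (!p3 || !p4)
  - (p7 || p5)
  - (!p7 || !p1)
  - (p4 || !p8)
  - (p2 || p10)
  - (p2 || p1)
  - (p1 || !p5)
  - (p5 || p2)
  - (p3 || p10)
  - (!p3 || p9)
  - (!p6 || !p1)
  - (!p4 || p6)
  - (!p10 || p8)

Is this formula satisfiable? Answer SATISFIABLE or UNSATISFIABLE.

p10 = True:
  propagation gives p7=False, p3=True, p4=False; an empty clause results — contradiction.
p10 = False:
  propagation gives p3=False; an empty clause results — contradiction.
Every branch closes, so no satisfying assignment exists.

UNSATISFIABLE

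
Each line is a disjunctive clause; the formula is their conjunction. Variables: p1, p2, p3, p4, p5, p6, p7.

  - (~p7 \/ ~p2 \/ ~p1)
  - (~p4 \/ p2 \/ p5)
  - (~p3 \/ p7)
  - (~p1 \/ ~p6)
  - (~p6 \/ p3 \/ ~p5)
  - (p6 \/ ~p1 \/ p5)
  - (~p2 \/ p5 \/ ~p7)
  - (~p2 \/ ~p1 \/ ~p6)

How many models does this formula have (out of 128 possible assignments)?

34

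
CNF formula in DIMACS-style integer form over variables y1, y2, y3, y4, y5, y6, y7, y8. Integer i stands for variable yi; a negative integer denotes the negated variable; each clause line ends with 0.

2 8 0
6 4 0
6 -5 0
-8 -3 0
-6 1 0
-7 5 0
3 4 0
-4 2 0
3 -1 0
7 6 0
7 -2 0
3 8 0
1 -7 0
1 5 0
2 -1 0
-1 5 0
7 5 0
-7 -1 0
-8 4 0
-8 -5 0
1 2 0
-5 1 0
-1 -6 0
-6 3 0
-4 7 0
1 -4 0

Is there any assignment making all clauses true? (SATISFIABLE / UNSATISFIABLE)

UNSATISFIABLE

y1 = True:
  propagation gives y3=True, y8=False, y2=True, y7=True; an empty clause results — contradiction.
y1 = False:
  propagation gives y6=False, y4=True; an empty clause results — contradiction.
Every branch closes, so no satisfying assignment exists.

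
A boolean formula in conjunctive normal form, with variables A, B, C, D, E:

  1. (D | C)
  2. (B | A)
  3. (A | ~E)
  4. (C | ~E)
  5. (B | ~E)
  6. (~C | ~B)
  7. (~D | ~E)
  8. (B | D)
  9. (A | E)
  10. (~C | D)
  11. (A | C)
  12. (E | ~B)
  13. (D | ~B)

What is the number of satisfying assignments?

Satisfying assignments:
  A=T B=F C=F D=T E=F
  A=T B=F C=T D=T E=F
That's 2 in total.

2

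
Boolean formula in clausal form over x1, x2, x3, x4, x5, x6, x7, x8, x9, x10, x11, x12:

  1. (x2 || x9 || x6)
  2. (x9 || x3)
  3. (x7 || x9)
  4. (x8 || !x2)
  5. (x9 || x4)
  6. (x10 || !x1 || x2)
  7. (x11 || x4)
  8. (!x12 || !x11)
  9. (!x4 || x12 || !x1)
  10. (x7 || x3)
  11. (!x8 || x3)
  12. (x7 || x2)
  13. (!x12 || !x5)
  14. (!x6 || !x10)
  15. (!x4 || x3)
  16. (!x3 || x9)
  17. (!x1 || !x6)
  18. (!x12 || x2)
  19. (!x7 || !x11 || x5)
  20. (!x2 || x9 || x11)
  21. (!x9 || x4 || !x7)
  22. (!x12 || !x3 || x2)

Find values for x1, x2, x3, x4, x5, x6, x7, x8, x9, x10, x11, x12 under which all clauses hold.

x1=False, x2=False, x3=True, x4=True, x5=False, x6=False, x7=True, x8=True, x9=True, x10=True, x11=False, x12=False

Check each clause:
  1. (x6 || x2 || x9) — x9 is true.
  2. (x9 || x3) — x9 is true.
  3. (x9 || x7) — x9 is true.
  4. (!x2 || x8) — x8 is true.
  5. (x4 || x9) — x9 is true.
  6. (x2 || x10 || !x1) — x10 is true.
  7. (x11 || x4) — x4 is true.
  8. (!x12 || !x11) — !x12 is true.
  9. (x12 || !x4 || !x1) — !x1 is true.
  10. (x3 || x7) — x3 is true.
  11. (!x8 || x3) — x3 is true.
  12. (x2 || x7) — x7 is true.
  13. (!x12 || !x5) — !x5 is true.
  14. (!x6 || !x10) — !x6 is true.
  15. (x3 || !x4) — x3 is true.
  16. (x9 || !x3) — x9 is true.
  17. (!x1 || !x6) — !x6 is true.
  18. (!x12 || x2) — !x12 is true.
  19. (x5 || !x7 || !x11) — !x11 is true.
  20. (x11 || x9 || !x2) — x9 is true.
  21. (!x9 || x4 || !x7) — x4 is true.
  22. (!x12 || !x3 || x2) — !x12 is true.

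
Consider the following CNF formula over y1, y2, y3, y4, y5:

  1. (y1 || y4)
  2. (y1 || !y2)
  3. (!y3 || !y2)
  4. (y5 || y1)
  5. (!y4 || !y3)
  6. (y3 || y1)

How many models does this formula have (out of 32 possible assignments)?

10

Split on y1, then y3.
  y1=T, y3=T: remaining (y2,y4,y5) ∈ {(F,F,F); (F,F,T)} — 2.
  y1=T, y3=F: y2, y4, y5 free → 2^3 = 8.
  y1=F, y3=T: a clause becomes empty — 0.
  y1=F, y3=F: a clause becomes empty — 0.
Total: 2 + 8 + 0 + 0 = 10.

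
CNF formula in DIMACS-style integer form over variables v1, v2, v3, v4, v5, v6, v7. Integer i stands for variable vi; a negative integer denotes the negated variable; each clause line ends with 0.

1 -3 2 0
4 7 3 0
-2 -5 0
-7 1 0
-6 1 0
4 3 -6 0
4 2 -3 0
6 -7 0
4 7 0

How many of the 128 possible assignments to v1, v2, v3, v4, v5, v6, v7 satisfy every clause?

Case analysis on v3 and v4:
  v3=1, v4=1: 10 of the 32 assignments to (v1,v2,v5,v6,v7) work.
  v3=1, v4=0: remaining (v1,v2,v5,v6,v7) ∈ {(1,1,0,1,1)} — 1.
  v3=0, v4=1: 12 of the 32 assignments to (v1,v2,v5,v6,v7) work.
  v3=0, v4=0: a clause becomes empty — 0.
Total: 10 + 1 + 12 + 0 = 23.

23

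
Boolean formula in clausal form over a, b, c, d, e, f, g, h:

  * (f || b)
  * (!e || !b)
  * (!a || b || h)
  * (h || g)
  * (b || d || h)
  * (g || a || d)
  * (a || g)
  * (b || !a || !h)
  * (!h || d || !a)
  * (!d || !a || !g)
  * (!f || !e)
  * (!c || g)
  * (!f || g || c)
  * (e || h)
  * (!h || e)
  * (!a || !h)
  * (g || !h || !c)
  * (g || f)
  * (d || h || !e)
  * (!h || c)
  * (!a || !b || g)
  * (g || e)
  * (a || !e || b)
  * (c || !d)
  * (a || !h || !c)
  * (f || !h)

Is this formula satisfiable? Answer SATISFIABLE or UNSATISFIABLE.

UNSATISFIABLE

h = True:
  propagation gives e=True, b=False, f=True; an empty clause results — contradiction.
h = False:
  propagation gives g=True, e=True, b=False, f=True; an empty clause results — contradiction.
Every branch closes, so no satisfying assignment exists.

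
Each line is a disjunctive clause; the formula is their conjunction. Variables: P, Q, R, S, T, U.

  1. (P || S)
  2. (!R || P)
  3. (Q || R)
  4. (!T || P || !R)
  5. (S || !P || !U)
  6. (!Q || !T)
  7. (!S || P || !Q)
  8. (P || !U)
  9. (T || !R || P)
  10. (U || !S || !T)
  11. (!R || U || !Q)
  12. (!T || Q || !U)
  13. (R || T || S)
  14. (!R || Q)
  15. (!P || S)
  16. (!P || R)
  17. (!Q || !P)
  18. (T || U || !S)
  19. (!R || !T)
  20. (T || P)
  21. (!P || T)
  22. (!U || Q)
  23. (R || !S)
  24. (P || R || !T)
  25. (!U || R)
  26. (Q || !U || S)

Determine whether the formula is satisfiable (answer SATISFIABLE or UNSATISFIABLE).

P = True:
  propagation gives S=True, R=True, Q=True; an empty clause results — contradiction.
P = False:
  propagation gives S=True, R=False; an empty clause results — contradiction.
Every branch closes, so no satisfying assignment exists.

UNSATISFIABLE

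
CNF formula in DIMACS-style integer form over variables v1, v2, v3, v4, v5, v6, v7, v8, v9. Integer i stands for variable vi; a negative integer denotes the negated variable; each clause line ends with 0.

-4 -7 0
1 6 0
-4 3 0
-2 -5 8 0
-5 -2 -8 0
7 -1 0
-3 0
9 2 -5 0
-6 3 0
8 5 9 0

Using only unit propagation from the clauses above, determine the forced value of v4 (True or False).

False

Unit clause (~v3) sets v3 = False.
(~v4 \/ v3): since v3 = False, the clause reduces to (~v4). v4 = False.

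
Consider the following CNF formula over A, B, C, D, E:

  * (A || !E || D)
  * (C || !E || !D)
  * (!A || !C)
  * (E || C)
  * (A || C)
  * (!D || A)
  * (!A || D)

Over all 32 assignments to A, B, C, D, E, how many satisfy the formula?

The models are:
  A=0 B=0 C=1 D=0 E=0
  A=0 B=1 C=1 D=0 E=0
Count: 2.

2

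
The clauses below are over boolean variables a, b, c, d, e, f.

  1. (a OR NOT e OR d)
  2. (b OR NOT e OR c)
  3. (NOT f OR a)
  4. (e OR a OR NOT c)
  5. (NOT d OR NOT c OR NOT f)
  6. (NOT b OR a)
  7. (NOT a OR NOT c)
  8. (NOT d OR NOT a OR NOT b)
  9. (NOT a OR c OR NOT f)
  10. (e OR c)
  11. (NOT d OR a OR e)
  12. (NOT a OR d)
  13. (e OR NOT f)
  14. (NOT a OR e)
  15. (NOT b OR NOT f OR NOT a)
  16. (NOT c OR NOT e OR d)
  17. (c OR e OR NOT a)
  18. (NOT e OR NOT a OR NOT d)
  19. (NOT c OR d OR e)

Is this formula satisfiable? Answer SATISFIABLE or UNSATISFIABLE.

SATISFIABLE

f occurs only negated in the remaining clauses — set f = False.
Try a = False.
  then b is forced to False.
Try c = True.
  then e is forced to True.
  then d is forced to True.
Every clause has at least one true literal under this assignment.
So a=False  b=False  c=True  d=True  e=True  f=False is a satisfying assignment.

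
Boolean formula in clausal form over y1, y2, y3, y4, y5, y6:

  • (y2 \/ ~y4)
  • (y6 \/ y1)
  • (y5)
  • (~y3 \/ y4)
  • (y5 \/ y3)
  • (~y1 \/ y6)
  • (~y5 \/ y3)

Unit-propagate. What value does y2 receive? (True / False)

True

Unit clause (y5) sets y5 = True.
In (y3 \/ ~y5), ~y5 is now false; y3 must hold, so y3 = True.
(~y3 \/ y4): since y3 = True, the clause reduces to (y4). y4 = True.
(y2 \/ ~y4): since y4 = True, the clause reduces to (y2). y2 = True.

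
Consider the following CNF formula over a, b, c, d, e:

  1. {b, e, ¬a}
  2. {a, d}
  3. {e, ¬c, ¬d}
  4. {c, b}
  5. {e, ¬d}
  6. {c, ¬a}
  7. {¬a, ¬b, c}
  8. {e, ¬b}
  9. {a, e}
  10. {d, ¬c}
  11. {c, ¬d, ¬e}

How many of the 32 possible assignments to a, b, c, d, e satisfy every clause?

4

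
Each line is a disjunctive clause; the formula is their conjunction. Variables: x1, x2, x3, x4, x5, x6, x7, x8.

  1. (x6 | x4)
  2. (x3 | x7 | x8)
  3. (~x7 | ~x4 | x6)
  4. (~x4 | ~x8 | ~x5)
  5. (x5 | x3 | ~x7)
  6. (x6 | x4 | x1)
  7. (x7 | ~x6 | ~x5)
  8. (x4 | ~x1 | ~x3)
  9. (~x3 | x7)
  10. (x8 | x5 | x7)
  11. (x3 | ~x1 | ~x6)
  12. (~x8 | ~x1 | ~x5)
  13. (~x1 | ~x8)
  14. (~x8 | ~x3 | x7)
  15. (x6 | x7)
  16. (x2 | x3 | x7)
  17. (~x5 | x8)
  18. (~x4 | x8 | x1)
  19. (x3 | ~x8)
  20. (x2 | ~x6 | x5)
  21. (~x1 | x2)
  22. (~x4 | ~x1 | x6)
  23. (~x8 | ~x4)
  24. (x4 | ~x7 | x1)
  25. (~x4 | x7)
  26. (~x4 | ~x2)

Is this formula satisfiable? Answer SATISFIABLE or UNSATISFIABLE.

UNSATISFIABLE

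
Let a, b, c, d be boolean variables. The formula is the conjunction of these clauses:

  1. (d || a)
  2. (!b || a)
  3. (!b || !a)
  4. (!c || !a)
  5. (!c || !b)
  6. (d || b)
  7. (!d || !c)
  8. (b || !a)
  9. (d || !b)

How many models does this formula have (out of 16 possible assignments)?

The models are:
  a=F b=F c=F d=T
Count: 1.

1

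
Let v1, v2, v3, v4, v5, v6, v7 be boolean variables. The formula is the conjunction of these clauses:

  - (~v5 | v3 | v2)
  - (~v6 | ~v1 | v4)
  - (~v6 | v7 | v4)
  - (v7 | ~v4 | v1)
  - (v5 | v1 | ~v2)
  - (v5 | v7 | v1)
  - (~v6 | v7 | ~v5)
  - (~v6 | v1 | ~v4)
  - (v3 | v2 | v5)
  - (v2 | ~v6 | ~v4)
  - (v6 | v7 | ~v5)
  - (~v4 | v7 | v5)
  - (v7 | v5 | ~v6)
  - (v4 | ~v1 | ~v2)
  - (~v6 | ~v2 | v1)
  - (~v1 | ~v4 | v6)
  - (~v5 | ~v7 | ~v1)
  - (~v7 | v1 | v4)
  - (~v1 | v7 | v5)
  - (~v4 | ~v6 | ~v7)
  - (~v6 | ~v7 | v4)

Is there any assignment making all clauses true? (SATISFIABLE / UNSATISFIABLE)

SATISFIABLE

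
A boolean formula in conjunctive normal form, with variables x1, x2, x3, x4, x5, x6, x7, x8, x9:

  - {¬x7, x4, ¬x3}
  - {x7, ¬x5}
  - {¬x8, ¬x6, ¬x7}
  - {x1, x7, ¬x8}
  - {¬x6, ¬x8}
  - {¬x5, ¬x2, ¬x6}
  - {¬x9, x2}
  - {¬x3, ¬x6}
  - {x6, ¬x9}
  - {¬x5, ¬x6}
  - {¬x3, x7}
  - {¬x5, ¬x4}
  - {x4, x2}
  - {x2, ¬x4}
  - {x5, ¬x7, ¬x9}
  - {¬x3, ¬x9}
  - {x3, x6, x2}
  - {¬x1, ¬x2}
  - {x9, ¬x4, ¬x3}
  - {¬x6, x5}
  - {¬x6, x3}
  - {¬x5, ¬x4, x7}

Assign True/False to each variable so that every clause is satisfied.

Pure literal: x8 appears only negated; assign x8 = False.
Set x1 = False and propagate.
For the remaining variables, x2 = True, x3 = False, x4 = False, x5 = True, x6 = False, x7 = True, x9 = False works.

x1 = False  x2 = True  x3 = False  x4 = False  x5 = True  x6 = False  x7 = True  x8 = False  x9 = False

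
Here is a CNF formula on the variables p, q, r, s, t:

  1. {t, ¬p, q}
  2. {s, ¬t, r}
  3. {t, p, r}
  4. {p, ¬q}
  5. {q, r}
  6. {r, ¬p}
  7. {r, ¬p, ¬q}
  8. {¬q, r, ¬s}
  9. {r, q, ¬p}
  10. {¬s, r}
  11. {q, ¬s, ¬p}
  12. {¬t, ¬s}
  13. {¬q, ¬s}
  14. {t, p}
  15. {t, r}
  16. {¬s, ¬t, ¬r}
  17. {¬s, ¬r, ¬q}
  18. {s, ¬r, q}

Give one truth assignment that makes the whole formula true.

Set p = True and propagate.
  then r is forced to True.
Try q = True.
  then s is forced to False.
t is now unconstrained; take t = True.
Every clause has at least one true literal under this assignment.

p = True, q = True, r = True, s = False, t = True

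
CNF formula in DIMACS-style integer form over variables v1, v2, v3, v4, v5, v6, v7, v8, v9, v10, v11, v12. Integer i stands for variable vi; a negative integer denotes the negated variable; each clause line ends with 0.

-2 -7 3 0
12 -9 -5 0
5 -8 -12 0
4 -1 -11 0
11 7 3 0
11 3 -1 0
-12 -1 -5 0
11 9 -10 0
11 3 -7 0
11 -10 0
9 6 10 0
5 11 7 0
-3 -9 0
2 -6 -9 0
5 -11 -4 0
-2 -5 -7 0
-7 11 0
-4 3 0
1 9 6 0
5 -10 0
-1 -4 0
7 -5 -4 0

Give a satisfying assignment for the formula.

v1=F, v2=F, v3=F, v4=F, v5=F, v6=F, v7=T, v8=F, v9=T, v10=F, v11=T, v12=T

Check each clause:
  1. (!v7 || !v2 || v3) — !v2 is true.
  2. (!v5 || !v9 || v12) — !v5 is true.
  3. (v5 || !v8 || !v12) — !v8 is true.
  4. (v4 || !v1 || !v11) — !v1 is true.
  5. (v7 || v3 || v11) — v11 is true.
  6. (v11 || !v1 || v3) — v11 is true.
  7. (!v12 || !v1 || !v5) — !v5 is true.
  8. (!v10 || v9 || v11) — v9 is true.
  9. (v3 || !v7 || v11) — v11 is true.
  10. (v11 || !v10) — v11 is true.
  11. (v10 || v6 || v9) — v9 is true.
  12. (v11 || v5 || v7) — v11 is true.
  13. (!v9 || !v3) — !v3 is true.
  14. (v2 || !v9 || !v6) — !v6 is true.
  15. (v5 || !v4 || !v11) — !v4 is true.
  16. (!v2 || !v5 || !v7) — !v5 is true.
  17. (!v7 || v11) — v11 is true.
  18. (!v4 || v3) — !v4 is true.
  19. (v6 || v1 || v9) — v9 is true.
  20. (!v10 || v5) — !v10 is true.
  21. (!v1 || !v4) — !v4 is true.
  22. (v7 || !v5 || !v4) — !v5 is true.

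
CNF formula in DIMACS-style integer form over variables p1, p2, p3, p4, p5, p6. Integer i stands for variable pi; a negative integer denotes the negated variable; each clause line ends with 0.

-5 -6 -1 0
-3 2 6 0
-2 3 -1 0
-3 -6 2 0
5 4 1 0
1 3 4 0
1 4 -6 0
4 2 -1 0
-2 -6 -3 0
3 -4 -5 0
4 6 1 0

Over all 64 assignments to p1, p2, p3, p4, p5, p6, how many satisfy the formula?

12

Split on p1, then p3.
  p1=1, p3=1: remaining (p2,p4,p5,p6) ∈ {(1,0,0,0); (1,0,1,0); (1,1,0,0); (1,1,1,0)} — 4.
  p1=1, p3=0: remaining (p2,p4,p5,p6) ∈ {(0,1,0,0); (0,1,0,1)} — 2.
  p1=0, p3=1: remaining (p2,p4,p5,p6) ∈ {(1,1,0,0); (1,1,1,0)} — 2.
  p1=0, p3=0: remaining (p2,p4,p5,p6) ∈ {(0,1,0,0); (0,1,0,1); (1,1,0,0); (1,1,0,1)} — 4.
Total: 4 + 2 + 2 + 4 = 12.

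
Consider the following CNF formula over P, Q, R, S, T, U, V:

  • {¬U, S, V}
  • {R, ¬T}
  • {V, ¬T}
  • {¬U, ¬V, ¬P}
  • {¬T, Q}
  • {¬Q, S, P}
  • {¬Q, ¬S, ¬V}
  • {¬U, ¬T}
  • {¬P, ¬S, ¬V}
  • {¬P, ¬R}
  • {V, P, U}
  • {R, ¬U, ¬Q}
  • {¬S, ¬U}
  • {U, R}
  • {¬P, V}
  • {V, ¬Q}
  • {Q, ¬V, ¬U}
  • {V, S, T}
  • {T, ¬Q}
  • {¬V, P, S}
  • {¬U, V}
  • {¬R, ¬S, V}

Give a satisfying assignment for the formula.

P=F, Q=F, R=T, S=T, T=F, U=F, V=T

Try P = False.
Try Q = False.
  then T is forced to False.
Try R = True.
The remaining clauses are satisfied by S = True, U = False, V = True.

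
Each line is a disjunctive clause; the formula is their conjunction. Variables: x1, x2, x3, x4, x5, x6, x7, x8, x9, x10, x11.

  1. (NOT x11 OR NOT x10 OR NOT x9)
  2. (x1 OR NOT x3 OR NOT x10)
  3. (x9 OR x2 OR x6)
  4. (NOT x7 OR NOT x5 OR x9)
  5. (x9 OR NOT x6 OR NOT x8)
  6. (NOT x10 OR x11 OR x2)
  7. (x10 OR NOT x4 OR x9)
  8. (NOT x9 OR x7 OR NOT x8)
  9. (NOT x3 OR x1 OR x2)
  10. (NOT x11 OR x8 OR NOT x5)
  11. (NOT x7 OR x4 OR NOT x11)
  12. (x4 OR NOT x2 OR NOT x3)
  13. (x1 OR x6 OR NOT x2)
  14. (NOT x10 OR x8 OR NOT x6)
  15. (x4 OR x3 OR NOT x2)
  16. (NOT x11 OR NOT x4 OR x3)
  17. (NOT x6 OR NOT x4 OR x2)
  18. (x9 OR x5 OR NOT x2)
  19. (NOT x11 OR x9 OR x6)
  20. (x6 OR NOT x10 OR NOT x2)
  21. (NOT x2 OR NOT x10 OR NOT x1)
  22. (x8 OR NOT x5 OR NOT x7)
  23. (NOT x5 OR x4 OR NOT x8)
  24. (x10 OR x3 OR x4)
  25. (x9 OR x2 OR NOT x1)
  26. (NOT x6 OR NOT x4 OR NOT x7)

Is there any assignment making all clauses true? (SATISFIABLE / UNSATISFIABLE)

Try x1 = True.
Branch on x2: take x2 = False.
  then x9 is forced to True.
Set x3 = False and propagate.
The remaining clauses are satisfied by x4 = True, x5 = True, x6 = False, x7 = True, x8 = True, x10 = False, x11 = False.
Every clause has at least one true literal under this assignment.
So x1=1  x2=0  x3=0  x4=1  x5=1  x6=0  x7=1  x8=1  x9=1  x10=0  x11=0 is a satisfying assignment.

SATISFIABLE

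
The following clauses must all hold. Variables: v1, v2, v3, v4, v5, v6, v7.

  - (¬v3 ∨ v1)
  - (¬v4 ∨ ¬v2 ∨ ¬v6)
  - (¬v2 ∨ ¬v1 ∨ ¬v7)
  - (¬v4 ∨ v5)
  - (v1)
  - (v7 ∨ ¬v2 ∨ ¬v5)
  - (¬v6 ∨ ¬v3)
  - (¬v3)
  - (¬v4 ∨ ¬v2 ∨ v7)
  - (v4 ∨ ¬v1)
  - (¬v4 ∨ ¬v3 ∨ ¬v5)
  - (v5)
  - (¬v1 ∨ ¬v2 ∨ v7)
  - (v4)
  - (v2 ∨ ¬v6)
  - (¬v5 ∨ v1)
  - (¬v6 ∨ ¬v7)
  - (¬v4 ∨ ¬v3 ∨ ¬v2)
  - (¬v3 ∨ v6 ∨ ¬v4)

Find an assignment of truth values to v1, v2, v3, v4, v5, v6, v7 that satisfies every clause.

v1=T, v2=F, v3=F, v4=T, v5=T, v6=F, v7=F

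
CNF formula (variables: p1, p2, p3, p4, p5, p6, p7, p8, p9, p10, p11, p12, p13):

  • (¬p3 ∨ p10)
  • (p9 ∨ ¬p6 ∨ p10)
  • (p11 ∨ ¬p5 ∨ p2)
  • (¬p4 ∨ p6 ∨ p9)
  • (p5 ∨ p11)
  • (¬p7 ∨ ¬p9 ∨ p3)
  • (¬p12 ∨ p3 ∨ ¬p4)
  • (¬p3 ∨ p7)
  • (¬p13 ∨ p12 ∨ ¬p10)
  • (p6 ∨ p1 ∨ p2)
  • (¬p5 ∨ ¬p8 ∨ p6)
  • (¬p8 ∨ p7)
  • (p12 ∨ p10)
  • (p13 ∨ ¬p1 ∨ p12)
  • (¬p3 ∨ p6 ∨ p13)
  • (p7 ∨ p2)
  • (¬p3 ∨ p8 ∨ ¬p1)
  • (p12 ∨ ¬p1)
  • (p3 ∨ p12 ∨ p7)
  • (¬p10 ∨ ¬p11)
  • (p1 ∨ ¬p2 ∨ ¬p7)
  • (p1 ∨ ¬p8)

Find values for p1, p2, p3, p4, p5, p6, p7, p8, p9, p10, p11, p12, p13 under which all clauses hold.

p1=1, p2=1, p3=0, p4=0, p5=1, p6=0, p7=0, p8=0, p9=0, p10=0, p11=1, p12=1, p13=0

Check each clause:
  1. (p10 ∨ ¬p3) — ¬p3 is true.
  2. (¬p6 ∨ p10 ∨ p9) — ¬p6 is true.
  3. (¬p5 ∨ p11 ∨ p2) — p2 is true.
  4. (¬p4 ∨ p6 ∨ p9) — ¬p4 is true.
  5. (p11 ∨ p5) — p11 is true.
  6. (¬p9 ∨ p3 ∨ ¬p7) — ¬p7 is true.
  7. (p3 ∨ ¬p12 ∨ ¬p4) — ¬p4 is true.
  8. (p7 ∨ ¬p3) — ¬p3 is true.
  9. (p12 ∨ ¬p13 ∨ ¬p10) — ¬p13 is true.
  10. (p6 ∨ p2 ∨ p1) — p1 is true.
  11. (p6 ∨ ¬p5 ∨ ¬p8) — ¬p8 is true.
  12. (¬p8 ∨ p7) — ¬p8 is true.
  13. (p10 ∨ p12) — p12 is true.
  14. (p13 ∨ p12 ∨ ¬p1) — p12 is true.
  15. (p13 ∨ p6 ∨ ¬p3) — ¬p3 is true.
  16. (p2 ∨ p7) — p2 is true.
  17. (¬p1 ∨ ¬p3 ∨ p8) — ¬p3 is true.
  18. (¬p1 ∨ p12) — p12 is true.
  19. (p7 ∨ p12 ∨ p3) — p12 is true.
  20. (¬p10 ∨ ¬p11) — ¬p10 is true.
  21. (p1 ∨ ¬p2 ∨ ¬p7) — p1 is true.
  22. (p1 ∨ ¬p8) — ¬p8 is true.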